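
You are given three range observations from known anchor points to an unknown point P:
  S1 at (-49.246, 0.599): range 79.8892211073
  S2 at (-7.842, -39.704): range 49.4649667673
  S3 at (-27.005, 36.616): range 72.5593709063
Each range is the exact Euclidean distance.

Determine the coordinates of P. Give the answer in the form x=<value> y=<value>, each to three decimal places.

x=30.173 y=-8.055

eq1: (x + 49.246)² + (y − 0.599)² = 79.8892211073²
eq2: (x + 7.842)² + (y + 39.704)² = 49.4649667673²
eq3: (x + 27.005)² + (y − 36.616)² = 72.5593709063²
eq1−eq3, eq1−eq2 (x²,y² cancel):
  44.482·x + 72.034·y = 761.899507
  82.808·x − 80.606·y = 3147.881975
det = 44.482·-80.606 − 72.034·82.808 = -9550.507564
x = (761.899507·-80.606 − 72.034·3147.881975) / -9550.507564 = 30.173077
y = (44.482·3147.881975 − 761.899507·82.808) / -9550.507564 = -8.055353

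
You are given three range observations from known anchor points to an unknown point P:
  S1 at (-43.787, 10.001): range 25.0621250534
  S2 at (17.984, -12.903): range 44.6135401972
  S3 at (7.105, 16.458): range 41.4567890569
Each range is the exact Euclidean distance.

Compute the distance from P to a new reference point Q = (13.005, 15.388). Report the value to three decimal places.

eq1: (x + 43.787)² + (y − 10.001)² = 25.0621250534²
eq2: (x − 17.984)² + (y + 12.903)² = 44.6135401972²
eq3: (x − 7.105)² + (y − 16.458)² = 41.4567890569²
eq1−eq2, eq1−eq3 (x²,y² cancel):
  123.542·x − 45.808·y = -2889.667562
  101.784·x + 12.914·y = -2786.529828
det = 123.542·12.914 − -45.808·101.784 = 6257.942860
x = (-2889.667562·12.914 − -45.808·-2786.529828) / 6257.942860 = -26.360504
y = (123.542·-2786.529828 − -2889.667562·101.784) / 6257.942860 = -8.010867
|P − Q| = √((-26.360504 − 13.005)² + (-8.010867 − 15.388)²) = 45.794648

45.795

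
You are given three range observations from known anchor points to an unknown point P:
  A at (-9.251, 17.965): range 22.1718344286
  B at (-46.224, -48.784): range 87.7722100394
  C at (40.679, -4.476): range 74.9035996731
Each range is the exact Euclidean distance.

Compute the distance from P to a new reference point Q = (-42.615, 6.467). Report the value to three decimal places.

35.495

eq1: (x + 9.251)² + (y − 17.965)² = 22.1718344286²
eq2: (x + 46.224)² + (y + 48.784)² = 87.7722100394²
eq3: (x − 40.679)² + (y + 4.476)² = 74.9035996731²
eq2−eq3, eq2−eq1 (x²,y² cancel):
  173.806·x + 88.616·y = -748.309604
  73.946·x + 133.498·y = 3104.156007
det = 173.806·133.498 − 88.616·73.946 = 16649.954652
x = (-748.309604·133.498 − 88.616·3104.156007) / 16649.954652 = -22.521126
y = (173.806·3104.156007 − -748.309604·73.946) / 16649.954652 = 35.727151
|P − Q| = √((-22.521126 − -42.615)² + (35.727151 − 6.467)²) = 35.495355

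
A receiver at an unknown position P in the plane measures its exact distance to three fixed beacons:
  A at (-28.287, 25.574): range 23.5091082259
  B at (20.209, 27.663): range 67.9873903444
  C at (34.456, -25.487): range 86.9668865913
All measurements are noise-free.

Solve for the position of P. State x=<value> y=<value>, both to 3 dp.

x=-45.251 y=9.298

eq1: (x + 28.287)² + (y − 25.574)² = 23.5091082259²
eq2: (x − 20.209)² + (y − 27.663)² = 67.9873903444²
eq3: (x − 34.456)² + (y + 25.487)² = 86.9668865913²
eq2−eq1, eq2−eq3 (x²,y² cancel):
  -96.992·x − 4.178·y = 4350.145671
  28.494·x − 106.300·y = -2277.796263
det = -96.992·-106.300 − -4.178·28.494 = 10429.297532
x = (4350.145671·-106.300 − -4.178·-2277.796263) / 10429.297532 = -45.251093
y = (-96.992·-2277.796263 − 4350.145671·28.494) / 10429.297532 = 9.298322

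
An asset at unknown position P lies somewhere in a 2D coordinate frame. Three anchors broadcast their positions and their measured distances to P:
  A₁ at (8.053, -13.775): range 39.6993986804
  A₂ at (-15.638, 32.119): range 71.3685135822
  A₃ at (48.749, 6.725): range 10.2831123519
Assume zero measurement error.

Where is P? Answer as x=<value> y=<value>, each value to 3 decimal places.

eq1: (x − 8.053)² + (y + 13.775)² = 39.6993986804²
eq2: (x + 15.638)² + (y − 32.119)² = 71.3685135822²
eq3: (x − 48.749)² + (y − 6.725)² = 10.2831123519²
eq2−eq3, eq2−eq1 (x²,y² cancel):
  128.774·x − 50.788·y = 6133.235752
  47.382·x − 91.788·y = 2495.846704
det = 128.774·-91.788 − -50.788·47.382 = -9413.470896
x = (6133.235752·-91.788 − -50.788·2495.846704) / -9413.470896 = 46.337678
y = (128.774·2495.846704 − 6133.235752·47.382) / -9413.470896 = -3.271396

x=46.338 y=-3.271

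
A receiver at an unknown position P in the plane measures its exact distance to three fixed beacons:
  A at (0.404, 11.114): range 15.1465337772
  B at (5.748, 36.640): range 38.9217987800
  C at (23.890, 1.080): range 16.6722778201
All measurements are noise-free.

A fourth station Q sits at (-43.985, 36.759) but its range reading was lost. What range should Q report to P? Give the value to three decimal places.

eq1: (x − 0.404)² + (y − 11.114)² = 15.1465337772²
eq2: (x − 5.748)² + (y − 36.640)² = 38.9217987800²
eq3: (x − 23.890)² + (y − 1.080)² = 16.6722778201²
eq3−eq1, eq3−eq2 (x²,y² cancel):
  -46.972·x + 20.068·y = -399.666926
  -36.284·x + 71.120·y = -433.310969
det = -46.972·71.120 − 20.068·-36.284 = -2612.501328
x = (-399.666926·71.120 − 20.068·-433.310969) / -2612.501328 = 7.551624
y = (-46.972·-433.310969 − -399.666926·-36.284) / -2612.501328 = -2.239987
|P − Q| = √((7.551624 − -43.985)² + (-2.239987 − 36.759)²) = 64.629286

64.629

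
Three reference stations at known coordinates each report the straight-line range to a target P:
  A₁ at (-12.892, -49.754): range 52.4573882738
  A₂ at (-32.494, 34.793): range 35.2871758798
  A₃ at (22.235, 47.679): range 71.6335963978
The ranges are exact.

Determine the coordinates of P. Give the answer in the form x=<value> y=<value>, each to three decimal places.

eq1: (x + 12.892)² + (y + 49.754)² = 52.4573882738²
eq2: (x + 32.494)² + (y − 34.793)² = 35.2871758798²
eq3: (x − 22.235)² + (y − 47.679)² = 71.6335963978²
eq1−eq2, eq1−eq3 (x²,y² cancel):
  -39.204·x + 169.094·y = 1131.341508
  70.254·x + 194.866·y = -2253.576462
det = -39.204·194.866 − 169.094·70.254 = -19519.056540
x = (1131.341508·194.866 − 169.094·-2253.576462) / -19519.056540 = -30.817384
y = (-39.204·-2253.576462 − 1131.341508·70.254) / -19519.056540 = -0.454322

x=-30.817 y=-0.454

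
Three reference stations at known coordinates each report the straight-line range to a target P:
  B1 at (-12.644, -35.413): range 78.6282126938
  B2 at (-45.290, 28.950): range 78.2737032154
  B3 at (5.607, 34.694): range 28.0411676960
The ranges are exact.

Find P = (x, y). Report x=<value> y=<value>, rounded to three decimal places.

eq1: (x + 12.644)² + (y + 35.413)² = 78.6282126938²
eq2: (x + 45.290)² + (y − 28.950)² = 78.2737032154²
eq3: (x − 5.607)² + (y − 34.694)² = 28.0411676960²
eq1−eq3, eq1−eq2 (x²,y² cancel):
  36.502·x + 140.214·y = 5217.249526
  -65.292·x + 128.726·y = 1530.958511
det = 36.502·128.726 − 140.214·-65.292 = 13853.608940
x = (5217.249526·128.726 − 140.214·1530.958511) / 13853.608940 = 32.983019
y = (36.502·1530.958511 − 5217.249526·-65.292) / 13853.608940 = 28.622701

x=32.983 y=28.623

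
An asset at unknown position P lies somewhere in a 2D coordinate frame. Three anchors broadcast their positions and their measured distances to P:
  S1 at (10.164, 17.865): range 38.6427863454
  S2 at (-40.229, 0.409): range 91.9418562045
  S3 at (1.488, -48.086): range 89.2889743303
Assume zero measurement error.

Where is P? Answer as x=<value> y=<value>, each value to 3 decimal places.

x=47.299 y=28.555

eq1: (x − 10.164)² + (y − 17.865)² = 38.6427863454²
eq2: (x + 40.229)² + (y − 0.409)² = 91.9418562045²
eq3: (x − 1.488)² + (y + 48.086)² = 89.2889743303²
eq1−eq3, eq1−eq2 (x²,y² cancel):
  -17.352·x − 131.902·y = -4587.243581
  -100.786·x − 34.912·y = -5763.965385
det = -17.352·-34.912 − -131.902·-100.786 = -12688.081948
x = (-4587.243581·-34.912 − -131.902·-5763.965385) / -12688.081948 = 47.298616
y = (-17.352·-5763.965385 − -4587.243581·-100.786) / -12688.081948 = 28.555428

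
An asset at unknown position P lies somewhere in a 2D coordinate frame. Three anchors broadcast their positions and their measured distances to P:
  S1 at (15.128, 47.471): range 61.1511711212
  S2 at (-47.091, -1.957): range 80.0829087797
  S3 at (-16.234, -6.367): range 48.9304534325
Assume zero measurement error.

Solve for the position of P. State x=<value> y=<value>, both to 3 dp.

x=32.460 y=-11.173

eq1: (x − 15.128)² + (y − 47.471)² = 61.1511711212²
eq2: (x + 47.091)² + (y + 1.957)² = 80.0829087797²
eq3: (x + 16.234)² + (y + 6.367)² = 48.9304534325²
eq3−eq2, eq3−eq1 (x²,y² cancel):
  -61.714·x + 8.820·y = -2101.772321
  62.724·x + 107.676·y = 832.994324
det = -61.714·107.676 − 8.820·62.724 = -7198.342344
x = (-2101.772321·107.676 − 8.820·832.994324) / -7198.342344 = 32.459896
y = (-61.714·832.994324 − -2101.772321·62.724) / -7198.342344 = -11.172594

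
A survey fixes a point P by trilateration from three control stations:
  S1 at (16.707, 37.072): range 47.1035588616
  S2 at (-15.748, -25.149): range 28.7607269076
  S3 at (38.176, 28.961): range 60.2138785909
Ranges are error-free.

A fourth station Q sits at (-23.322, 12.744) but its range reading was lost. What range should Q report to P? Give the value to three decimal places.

eq1: (x − 16.707)² + (y − 37.072)² = 47.1035588616²
eq2: (x + 15.748)² + (y + 25.149)² = 28.7607269076²
eq3: (x − 38.176)² + (y − 28.961)² = 60.2138785909²
eq2−eq3, eq2−eq1 (x²,y² cancel):
  107.848·x + 108.220·y = -1382.856971
  64.910·x + 124.442·y = -618.580517
det = 107.848·124.442 − 108.220·64.910 = 6396.260616
x = (-1382.856971·124.442 − 108.220·-618.580517) / 6396.260616 = -16.438152
y = (107.848·-618.580517 − -1382.856971·64.910) / 6396.260616 = 3.603445
|P − Q| = √((-16.438152 − -23.322)² + (3.603445 − 12.744)²) = 11.442775

11.443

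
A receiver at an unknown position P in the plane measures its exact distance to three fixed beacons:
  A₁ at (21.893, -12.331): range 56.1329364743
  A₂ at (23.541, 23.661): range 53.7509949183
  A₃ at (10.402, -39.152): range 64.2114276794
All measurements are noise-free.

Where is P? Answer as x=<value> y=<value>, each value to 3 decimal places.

eq1: (x − 21.893)² + (y + 12.331)² = 56.1329364743²
eq2: (x − 23.541)² + (y − 23.661)² = 53.7509949183²
eq3: (x − 10.402)² + (y + 39.152)² = 64.2114276794²
eq1−eq2, eq1−eq3 (x²,y² cancel):
  3.296·x + 71.984·y = 744.401695
  -22.982·x − 53.642·y = 37.522811
det = 3.296·-53.642 − 71.984·-22.982 = 1477.532256
x = (744.401695·-53.642 − 71.984·37.522811) / 1477.532256 = -28.853676
y = (3.296·37.522811 − 744.401695·-22.982) / 1477.532256 = 11.662361

x=-28.854 y=11.662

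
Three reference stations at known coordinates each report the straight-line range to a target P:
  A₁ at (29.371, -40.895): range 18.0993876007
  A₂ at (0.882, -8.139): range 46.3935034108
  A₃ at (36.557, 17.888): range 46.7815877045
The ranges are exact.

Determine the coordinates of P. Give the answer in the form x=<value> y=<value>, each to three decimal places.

eq1: (x − 29.371)² + (y + 40.895)² = 18.0993876007²
eq2: (x − 0.882)² + (y + 8.139)² = 46.3935034108²
eq3: (x − 36.557)² + (y − 17.888)² = 46.7815877045²
eq3−eq1, eq3−eq2 (x²,y² cancel):
  -14.372·x − 117.566·y = 2739.590990
  -71.350·x − 52.054·y = -1553.213759
det = -14.372·-52.054 − -117.566·-71.350 = -7640.214012
x = (2739.590990·-52.054 − -117.566·-1553.213759) / -7640.214012 = 42.565797
y = (-14.372·-1553.213759 − 2739.590990·-71.350) / -7640.214012 = -28.506087

x=42.566 y=-28.506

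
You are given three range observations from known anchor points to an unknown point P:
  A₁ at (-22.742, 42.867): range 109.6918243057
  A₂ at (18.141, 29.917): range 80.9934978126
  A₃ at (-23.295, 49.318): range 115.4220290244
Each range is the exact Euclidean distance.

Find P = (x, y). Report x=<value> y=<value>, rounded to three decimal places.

x=37.678 y=-48.685

eq1: (x + 22.742)² + (y − 42.867)² = 109.6918243057²
eq2: (x − 18.141)² + (y − 29.917)² = 80.9934978126²
eq3: (x + 23.295)² + (y − 49.318)² = 115.4220290244²
eq1−eq3, eq1−eq2 (x²,y² cancel):
  -1.106·x + 12.902·y = -669.804569
  81.766·x − 25.900·y = 4341.694149
det = -1.106·-25.900 − 12.902·81.766 = -1026.299532
x = (-669.804569·-25.900 − 12.902·4341.694149) / -1026.299532 = 37.677694
y = (-1.106·4341.694149 − -669.804569·81.766) / -1026.299532 = -48.684936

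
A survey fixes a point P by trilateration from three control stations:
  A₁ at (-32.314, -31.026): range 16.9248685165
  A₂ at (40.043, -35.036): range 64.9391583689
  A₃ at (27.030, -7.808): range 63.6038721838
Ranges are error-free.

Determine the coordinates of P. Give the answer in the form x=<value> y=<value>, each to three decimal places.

x=-24.003 y=-45.770

eq1: (x + 32.314)² + (y + 31.026)² = 16.9248685165²
eq2: (x − 40.043)² + (y + 35.036)² = 64.9391583689²
eq3: (x − 27.030)² + (y + 7.808)² = 63.6038721838²
eq1−eq2, eq1−eq3 (x²,y² cancel):
  144.714·x − 8.020·y = -3106.487242
  118.688·x + 46.436·y = -4974.222890
det = 144.714·46.436 − -8.020·118.688 = 7671.817064
x = (-3106.487242·46.436 − -8.020·-4974.222890) / 7671.817064 = -24.002933
y = (144.714·-4974.222890 − -3106.487242·118.688) / 7671.817064 = -45.769722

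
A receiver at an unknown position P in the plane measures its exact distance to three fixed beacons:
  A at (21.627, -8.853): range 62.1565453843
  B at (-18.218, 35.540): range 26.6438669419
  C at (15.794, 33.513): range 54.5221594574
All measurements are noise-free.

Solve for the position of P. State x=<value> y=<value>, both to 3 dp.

x=-35.618 y=15.363

eq1: (x − 21.627)² + (y + 8.853)² = 62.1565453843²
eq2: (x + 18.218)² + (y − 35.540)² = 26.6438669419²
eq3: (x − 15.794)² + (y − 33.513)² = 54.5221594574²
eq1−eq2, eq1−eq3 (x²,y² cancel):
  -79.690·x + 88.786·y = 4202.424874
  -11.666·x + 84.732·y = 1717.239129
det = -79.690·84.732 − 88.786·-11.666 = -5716.515604
x = (4202.424874·84.732 − 88.786·1717.239129) / -5716.515604 = -35.618388
y = (-79.690·1717.239129 − 4202.424874·-11.666) / -5716.515604 = 15.362732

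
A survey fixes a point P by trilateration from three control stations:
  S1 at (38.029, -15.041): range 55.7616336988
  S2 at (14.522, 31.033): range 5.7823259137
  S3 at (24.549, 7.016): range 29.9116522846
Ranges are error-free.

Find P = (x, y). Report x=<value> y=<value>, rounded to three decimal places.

eq1: (x − 38.029)² + (y + 15.041)² = 55.7616336988²
eq2: (x − 14.522)² + (y − 31.033)² = 5.7823259137²
eq3: (x − 24.549)² + (y − 7.016)² = 29.9116522846²
eq1−eq3, eq1−eq2 (x²,y² cancel):
  -26.960·x + 44.114·y = 1194.093985
  -47.014·x + 92.148·y = 2577.423551
det = -26.960·92.148 − 44.114·-47.014 = -410.334484
x = (1194.093985·92.148 − 44.114·2577.423551) / -410.334484 = 8.936831
y = (-26.960·2577.423551 − 1194.093985·-47.014) / -410.334484 = 32.530057

x=8.937 y=32.530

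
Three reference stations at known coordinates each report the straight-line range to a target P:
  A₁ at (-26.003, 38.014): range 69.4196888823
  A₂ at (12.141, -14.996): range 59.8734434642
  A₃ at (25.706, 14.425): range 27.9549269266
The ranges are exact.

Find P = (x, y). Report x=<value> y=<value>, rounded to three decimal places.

x=43.390 y=36.076

eq1: (x + 26.003)² + (y − 38.014)² = 69.4196888823²
eq2: (x − 12.141)² + (y + 14.996)² = 59.8734434642²
eq3: (x − 25.706)² + (y − 14.425)² = 27.9549269266²
eq1−eq2, eq1−eq3 (x²,y² cancel):
  76.288·x − 106.020·y = -514.672336
  103.418·x − 47.178·y = 2785.274121
det = 76.288·-47.178 − -106.020·103.418 = 7365.261096
x = (-514.672336·-47.178 − -106.020·2785.274121) / 7365.261096 = 43.389633
y = (76.288·2785.274121 − -514.672336·103.418) / 7365.261096 = 36.076029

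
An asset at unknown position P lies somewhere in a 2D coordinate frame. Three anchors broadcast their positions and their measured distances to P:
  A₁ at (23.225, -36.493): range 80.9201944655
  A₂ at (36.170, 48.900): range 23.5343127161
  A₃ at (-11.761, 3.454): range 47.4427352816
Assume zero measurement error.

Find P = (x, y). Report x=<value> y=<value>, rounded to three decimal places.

x=13.194 y=43.803

eq1: (x − 23.225)² + (y + 36.493)² = 80.9201944655²
eq2: (x − 36.170)² + (y − 48.900)² = 23.5343127161²
eq3: (x + 11.761)² + (y − 3.454)² = 47.4427352816²
eq1−eq2, eq1−eq3 (x²,y² cancel):
  25.890·x + 170.786·y = 7822.553223
  -69.972·x + 79.894·y = 2576.376304
det = 25.890·79.894 − 170.786·-69.972 = 14018.693652
x = (7822.553223·79.894 − 170.786·2576.376304) / 14018.693652 = 13.194244
y = (25.890·2576.376304 − 7822.553223·-69.972) / 14018.693652 = 43.803088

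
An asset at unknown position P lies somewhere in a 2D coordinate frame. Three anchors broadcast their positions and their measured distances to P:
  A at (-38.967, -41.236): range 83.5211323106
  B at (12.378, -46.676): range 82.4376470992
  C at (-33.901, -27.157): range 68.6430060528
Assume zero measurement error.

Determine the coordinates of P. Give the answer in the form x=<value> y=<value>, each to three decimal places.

eq1: (x + 38.967)² + (y + 41.236)² = 83.5211323106²
eq2: (x − 12.378)² + (y + 46.676)² = 82.4376470992²
eq3: (x + 33.901)² + (y + 27.157)² = 68.6430060528²
eq1−eq2, eq1−eq3 (x²,y² cancel):
  102.690·x − 10.880·y = -707.157042
  10.132·x + 28.158·y = 931.862927
det = 102.690·28.158 − -10.880·10.132 = 3001.781180
x = (-707.157042·28.158 − -10.880·931.862927) / 3001.781180 = -3.255887
y = (102.690·931.862927 − -707.157042·10.132) / 3001.781180 = 34.265629

x=-3.256 y=34.266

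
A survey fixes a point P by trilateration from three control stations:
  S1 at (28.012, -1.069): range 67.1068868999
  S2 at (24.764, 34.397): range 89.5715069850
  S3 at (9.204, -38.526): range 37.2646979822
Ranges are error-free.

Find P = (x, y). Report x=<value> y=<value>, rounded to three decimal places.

x=-28.056 y=-37.943

eq1: (x − 28.012)² + (y + 1.069)² = 67.1068868999²
eq2: (x − 24.764)² + (y − 34.397)² = 89.5715069850²
eq3: (x − 9.204)² + (y + 38.526)² = 37.2646979822²
eq2−eq3, eq2−eq1 (x²,y² cancel):
  -31.120·x − 145.846·y = 6406.954135
  6.496·x − 70.932·y = 2509.126194
det = -31.120·-70.932 − -145.846·6.496 = 3154.819456
x = (6406.954135·-70.932 − -145.846·2509.126194) / 3154.819456 = -28.056139
y = (-31.120·2509.126194 − 6406.954135·6.496) / 3154.819456 = -37.943085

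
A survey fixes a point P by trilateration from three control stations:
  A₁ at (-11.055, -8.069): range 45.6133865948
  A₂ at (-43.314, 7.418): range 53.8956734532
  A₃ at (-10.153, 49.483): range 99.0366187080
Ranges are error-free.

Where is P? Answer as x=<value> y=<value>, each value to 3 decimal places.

eq1: (x + 11.055)² + (y + 8.069)² = 45.6133865948²
eq2: (x + 43.314)² + (y − 7.418)² = 53.8956734532²
eq3: (x + 10.153)² + (y − 49.483)² = 99.0366187080²
eq2−eq1, eq2−eq3 (x²,y² cancel):
  64.518·x − 30.974·y = -919.644954
  66.322·x + 84.130·y = -6282.986850
det = 64.518·84.130 − -30.974·66.322 = 7482.156968
x = (-919.644954·84.130 − -30.974·-6282.986850) / 7482.156968 = -36.350342
y = (64.518·-6282.986850 − -919.644954·66.322) / 7482.156968 = -46.025906

x=-36.350 y=-46.026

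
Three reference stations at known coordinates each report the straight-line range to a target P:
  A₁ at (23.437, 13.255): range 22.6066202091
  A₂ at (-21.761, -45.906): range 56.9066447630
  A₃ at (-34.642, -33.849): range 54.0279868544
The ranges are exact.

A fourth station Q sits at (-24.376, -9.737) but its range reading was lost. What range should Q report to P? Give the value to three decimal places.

30.684

eq1: (x − 23.437)² + (y − 13.255)² = 22.6066202091²
eq2: (x + 21.761)² + (y + 45.906)² = 56.9066447630²
eq3: (x + 34.642)² + (y + 33.849)² = 54.0279868544²
eq3−eq2, eq3−eq1 (x²,y² cancel):
  25.762·x − 24.114·y = -84.263863
  116.158·x + 94.208·y = 787.129115
det = 25.762·94.208 − -24.114·116.158 = 5228.020508
x = (-84.263863·94.208 − -24.114·787.129115) / 5228.020508 = 2.112176
y = (25.762·787.129115 − -84.263863·116.158) / 5228.020508 = 5.750923
|P − Q| = √((2.112176 − -24.376)² + (5.750923 − -9.737)²) = 30.683860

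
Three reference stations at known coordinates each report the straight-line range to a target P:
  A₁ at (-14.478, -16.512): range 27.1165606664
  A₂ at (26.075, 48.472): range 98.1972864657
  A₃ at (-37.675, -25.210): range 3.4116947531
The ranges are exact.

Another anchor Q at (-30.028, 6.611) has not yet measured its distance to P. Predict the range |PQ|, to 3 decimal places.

31.992

eq1: (x + 14.478)² + (y + 16.512)² = 27.1165606664²
eq2: (x − 26.075)² + (y − 48.472)² = 98.1972864657²
eq3: (x + 37.675)² + (y + 25.210)² = 3.4116947531²
eq3−eq2, eq3−eq1 (x²,y² cancel):
  127.500·x + 147.364·y = -8656.576724
  46.394·x + 17.396·y = -2296.359298
det = 127.500·17.396 − 147.364·46.394 = -4618.815416
x = (-8656.576724·17.396 − 147.364·-2296.359298) / -4618.815416 = -40.662132
y = (127.500·-2296.359298 − -8656.576724·46.394) / -4618.815416 = -23.561758
|P − Q| = √((-40.662132 − -30.028)² + (-23.561758 − 6.611)²) = 31.991875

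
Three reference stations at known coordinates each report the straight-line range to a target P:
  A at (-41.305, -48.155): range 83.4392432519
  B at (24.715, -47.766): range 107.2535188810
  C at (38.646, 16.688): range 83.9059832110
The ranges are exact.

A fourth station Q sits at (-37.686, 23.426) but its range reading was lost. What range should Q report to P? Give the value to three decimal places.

13.049

eq1: (x + 41.305)² + (y + 48.155)² = 83.4392432519²
eq2: (x − 24.715)² + (y + 47.766)² = 107.2535188810²
eq3: (x − 38.646)² + (y − 16.688)² = 83.9059832110²
eq2−eq1, eq2−eq3 (x²,y² cancel):
  -132.040·x − 0.778·y = 5673.795067
  27.862·x + 128.908·y = 3342.683973
det = -132.040·128.908 − -0.778·27.862 = -16999.335684
x = (5673.795067·128.908 − -0.778·3342.683973) / -16999.335684 = -43.178051
y = (-132.040·3342.683973 − 5673.795067·27.862) / -16999.335684 = 35.263217
|P − Q| = √((-43.178051 − -37.686)² + (35.263217 − 23.426)²) = 13.049228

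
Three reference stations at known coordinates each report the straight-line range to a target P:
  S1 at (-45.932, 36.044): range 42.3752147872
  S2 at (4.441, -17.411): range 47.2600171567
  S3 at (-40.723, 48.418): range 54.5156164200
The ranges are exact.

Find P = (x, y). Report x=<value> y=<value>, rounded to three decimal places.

eq1: (x + 45.932)² + (y − 36.044)² = 42.3752147872²
eq2: (x − 4.441)² + (y + 17.411)² = 47.2600171567²
eq3: (x + 40.723)² + (y − 48.418)² = 54.5156164200²
eq1−eq2, eq1−eq3 (x²,y² cancel):
  100.746·x − 106.910·y = -3523.903551
  10.418·x + 24.748·y = -582.546712
det = 100.746·24.748 − -106.910·10.418 = 3607.050388
x = (-3523.903551·24.748 − -106.910·-582.546712) / 3607.050388 = -41.443733
y = (100.746·-582.546712 − -3523.903551·10.418) / 3607.050388 = -6.092852

x=-41.444 y=-6.093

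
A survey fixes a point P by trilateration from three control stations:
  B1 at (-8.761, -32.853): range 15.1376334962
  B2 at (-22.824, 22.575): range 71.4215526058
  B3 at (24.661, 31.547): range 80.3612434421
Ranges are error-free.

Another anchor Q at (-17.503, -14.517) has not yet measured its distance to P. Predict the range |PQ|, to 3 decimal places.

35.290

eq1: (x + 8.761)² + (y + 32.853)² = 15.1376334962²
eq2: (x + 22.824)² + (y − 22.575)² = 71.4215526058²
eq3: (x − 24.661)² + (y − 31.547)² = 80.3612434421²
eq2−eq3, eq2−eq1 (x²,y² cancel):
  94.970·x + 17.944·y = -784.078742
  28.126·x − 110.856·y = 4997.399358
det = 94.970·-110.856 − 17.944·28.126 = -11032.687264
x = (-784.078742·-110.856 − 17.944·4997.399358) / -11032.687264 = 0.249577
y = (94.970·4997.399358 − -784.078742·28.126) / -11032.687264 = -45.016776
|P − Q| = √((0.249577 − -17.503)² + (-45.016776 − -14.517)²) = 35.290088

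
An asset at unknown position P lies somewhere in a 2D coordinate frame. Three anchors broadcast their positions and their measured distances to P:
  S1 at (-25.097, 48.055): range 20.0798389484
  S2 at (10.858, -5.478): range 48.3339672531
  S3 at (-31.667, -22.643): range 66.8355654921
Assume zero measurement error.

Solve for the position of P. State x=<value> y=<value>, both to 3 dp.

eq1: (x + 25.097)² + (y − 48.055)² = 20.0798389484²
eq2: (x − 10.858)² + (y + 5.478)² = 48.3339672531²
eq3: (x + 31.667)² + (y + 22.643)² = 66.8355654921²
eq1−eq3, eq1−eq2 (x²,y² cancel):
  -13.140·x − 141.396·y = -5487.430978
  71.910·x − 107.066·y = -4724.210244
det = -13.140·-107.066 − -141.396·71.910 = 11574.633600
x = (-5487.430978·-107.066 − -141.396·-4724.210244) / 11574.633600 = -6.952025
y = (-13.140·-4724.210244 − -5487.430978·71.910) / 11574.633600 = 39.455010

x=-6.952 y=39.455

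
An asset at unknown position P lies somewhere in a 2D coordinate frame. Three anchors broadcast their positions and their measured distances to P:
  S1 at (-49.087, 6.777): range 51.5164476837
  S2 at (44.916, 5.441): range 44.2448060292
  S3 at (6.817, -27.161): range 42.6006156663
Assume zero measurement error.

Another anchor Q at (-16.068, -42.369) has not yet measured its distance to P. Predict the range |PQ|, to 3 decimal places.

eq1: (x + 49.087)² + (y − 6.777)² = 51.5164476837²
eq2: (x − 44.916)² + (y − 5.441)² = 44.2448060292²
eq3: (x − 6.817)² + (y + 27.161)² = 42.6006156663²
eq1−eq2, eq1−eq3 (x²,y² cancel):
  188.006·x − 2.672·y = 287.931760
  111.808·x − 67.876·y = -832.137961
det = 188.006·-67.876 − -2.672·111.808 = -12462.344280
x = (287.931760·-67.876 − -2.672·-832.137961) / -12462.344280 = 1.746632
y = (188.006·-832.137961 − 287.931760·111.808) / -12462.344280 = 15.136799
|P − Q| = √((1.746632 − -16.068)² + (15.136799 − -42.369)²) = 60.201977

60.202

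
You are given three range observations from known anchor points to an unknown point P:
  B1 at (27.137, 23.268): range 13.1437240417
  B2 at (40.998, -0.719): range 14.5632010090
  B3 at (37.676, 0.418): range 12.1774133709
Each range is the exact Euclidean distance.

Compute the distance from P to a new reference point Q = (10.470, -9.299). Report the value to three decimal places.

31.652

eq1: (x − 27.137)² + (y − 23.268)² = 13.1437240417²
eq2: (x − 40.998)² + (y + 0.719)² = 14.5632010090²
eq3: (x − 37.676)² + (y − 0.418)² = 12.1774133709²
eq1−eq3, eq1−eq2 (x²,y² cancel):
  21.078·x − 45.700·y = 166.307192
  27.722·x − 47.974·y = 364.207030
det = 21.078·-47.974 − -45.700·27.722 = 255.699428
x = (166.307192·-47.974 − -45.700·364.207030) / 255.699428 = 33.890729
y = (21.078·364.207030 − 166.307192·27.722) / 255.699428 = 11.992157
|P − Q| = √((33.890729 − 10.470)² + (11.992157 − -9.299)²) = 31.651918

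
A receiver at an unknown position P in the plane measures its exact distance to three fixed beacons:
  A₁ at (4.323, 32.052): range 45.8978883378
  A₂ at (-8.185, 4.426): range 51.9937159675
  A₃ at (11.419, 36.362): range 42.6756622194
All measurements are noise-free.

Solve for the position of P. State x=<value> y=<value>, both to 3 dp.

x=43.657 y=8.399

eq1: (x − 4.323)² + (y − 32.052)² = 45.8978883378²
eq2: (x + 8.185)² + (y − 4.426)² = 51.9937159675²
eq3: (x − 11.419)² + (y − 36.362)² = 42.6756622194²
eq3−eq1, eq3−eq2 (x²,y² cancel):
  -14.192·x − 8.620·y = -691.973580
  -39.208·x − 63.872·y = -2248.139258
det = -14.192·-63.872 − -8.620·-39.208 = 568.498464
x = (-691.973580·-63.872 − -8.620·-2248.139258) / 568.498464 = 43.656716
y = (-14.192·-2248.139258 − -691.973580·-39.208) / 568.498464 = 8.398778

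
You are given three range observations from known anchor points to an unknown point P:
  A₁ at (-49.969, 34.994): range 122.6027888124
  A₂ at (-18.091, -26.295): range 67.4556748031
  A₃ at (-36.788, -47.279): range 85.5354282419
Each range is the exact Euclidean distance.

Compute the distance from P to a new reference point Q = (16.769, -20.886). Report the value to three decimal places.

eq1: (x + 49.969)² + (y − 34.994)² = 122.6027888124²
eq2: (x + 18.091)² + (y + 26.295)² = 67.4556748031²
eq3: (x + 36.788)² + (y + 47.279)² = 85.5354282419²
eq1−eq2, eq1−eq3 (x²,y² cancel):
  63.756·x − 122.578·y = 7778.406070
  26.362·x − 164.546·y = 7582.314128
det = 63.756·-164.546 − -122.578·26.362 = -7259.393540
x = (7778.406070·-164.546 − -122.578·7582.314128) / -7259.393540 = 48.279612
y = (63.756·7582.314128 − 7778.406070·26.362) / -7259.393540 = -38.345308
|P − Q| = √((48.279612 − 16.769)² + (-38.345308 − -20.886)²) = 36.024243

36.024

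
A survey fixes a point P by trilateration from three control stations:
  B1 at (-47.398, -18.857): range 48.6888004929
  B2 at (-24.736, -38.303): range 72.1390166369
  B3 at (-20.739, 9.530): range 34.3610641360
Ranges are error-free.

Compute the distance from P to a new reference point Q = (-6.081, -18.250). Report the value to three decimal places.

eq1: (x + 47.398)² + (y + 18.857)² = 48.6888004929²
eq2: (x + 24.736)² + (y + 38.303)² = 72.1390166369²
eq3: (x + 20.739)² + (y − 9.530)² = 34.3610641360²
eq2−eq1, eq2−eq3 (x²,y² cancel):
  -45.324·x + 38.892·y = 3356.605776
  7.994·x + 95.666·y = 2465.292509
det = -45.324·95.666 − 38.892·7.994 = -4646.868432
x = (3356.605776·95.666 − 38.892·2465.292509) / -4646.868432 = -48.469823
y = (-45.324·2465.292509 − 3356.605776·7.994) / -4646.868432 = 29.820002
|P − Q| = √((-48.469823 − -6.081)² + (29.820002 − -18.250)²) = 64.090073

64.090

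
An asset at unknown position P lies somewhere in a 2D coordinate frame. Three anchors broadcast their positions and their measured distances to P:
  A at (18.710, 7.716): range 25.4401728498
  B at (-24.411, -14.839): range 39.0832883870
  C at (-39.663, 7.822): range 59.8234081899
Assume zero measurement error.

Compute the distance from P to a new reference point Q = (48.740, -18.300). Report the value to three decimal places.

34.163

eq1: (x − 18.710)² + (y − 7.716)² = 25.4401728498²
eq2: (x + 24.411)² + (y + 14.839)² = 39.0832883870²
eq3: (x + 39.663)² + (y − 7.822)² = 59.8234081899²
eq3−eq2, eq3−eq1 (x²,y² cancel):
  30.504·x − 45.322·y = 1233.092325
  116.746·x − 0.212·y = 1706.901276
det = 30.504·-0.212 − -45.322·116.746 = 5284.695364
x = (1233.092325·-0.212 − -45.322·1706.901276) / 5284.695364 = 14.589065
y = (30.504·1706.901276 − 1233.092325·116.746) / 5284.695364 = -17.388189
|P − Q| = √((14.589065 − 48.740)² + (-17.388189 − -18.300)²) = 34.163105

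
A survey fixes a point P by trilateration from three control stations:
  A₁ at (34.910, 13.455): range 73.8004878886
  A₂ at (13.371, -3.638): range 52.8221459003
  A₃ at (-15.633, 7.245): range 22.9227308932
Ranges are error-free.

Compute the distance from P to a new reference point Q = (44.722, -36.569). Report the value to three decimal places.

eq1: (x − 34.910)² + (y − 13.455)² = 73.8004878886²
eq2: (x − 13.371)² + (y + 3.638)² = 52.8221459003²
eq3: (x + 15.633)² + (y − 7.245)² = 22.9227308932²
eq1−eq2, eq1−eq3 (x²,y² cancel):
  -43.078·x − 34.186·y = 1448.606475
  -101.086·x − 12.420·y = 3818.196010
det = -43.078·-12.420 − -34.186·-101.086 = -2920.697236
x = (1448.606475·-12.420 − -34.186·3818.196010) / -2920.697236 = -38.530922
y = (-43.078·3818.196010 − 1448.606475·-101.086) / -2920.697236 = 6.178803
|P − Q| = √((-38.530922 − 44.722)² + (6.178803 − -36.569)²) = 93.586450

93.586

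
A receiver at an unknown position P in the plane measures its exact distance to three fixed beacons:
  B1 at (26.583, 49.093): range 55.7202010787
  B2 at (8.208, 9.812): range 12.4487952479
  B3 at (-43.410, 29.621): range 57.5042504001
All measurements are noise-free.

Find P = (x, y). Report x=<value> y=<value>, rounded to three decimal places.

eq1: (x − 26.583)² + (y − 49.093)² = 55.7202010787²
eq2: (x − 8.208)² + (y − 9.812)² = 12.4487952479²
eq3: (x + 43.410)² + (y − 29.621)² = 57.5042504001²
eq2−eq1, eq2−eq3 (x²,y² cancel):
  36.750·x + 78.562·y = 3.363625
  -103.236·x + 39.618·y = -553.581178
det = 36.750·39.618 − 78.562·-103.236 = 9566.388132
x = (3.363625·39.618 − 78.562·-553.581178) / 9566.388132 = 4.560102
y = (36.750·-553.581178 − 3.363625·-103.236) / 9566.388132 = -2.090325

x=4.560 y=-2.090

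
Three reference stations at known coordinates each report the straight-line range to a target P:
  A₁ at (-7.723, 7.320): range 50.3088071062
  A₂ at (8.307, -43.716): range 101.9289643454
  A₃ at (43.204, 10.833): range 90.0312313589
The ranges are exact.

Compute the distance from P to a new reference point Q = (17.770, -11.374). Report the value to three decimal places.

eq1: (x + 7.723)² + (y − 7.320)² = 50.3088071062²
eq2: (x − 8.307)² + (y + 43.716)² = 101.9289643454²
eq3: (x − 43.204)² + (y − 10.833)² = 90.0312313589²
eq1−eq3, eq1−eq2 (x²,y² cancel):
  101.854·x + 7.026·y = -3703.934172
  32.060·x − 102.072·y = -5991.669924
det = 101.854·-102.072 − 7.026·32.060 = -10621.695048
x = (-3703.934172·-102.072 − 7.026·-5991.669924) / -10621.695048 = -39.557287
y = (101.854·-5991.669924 − -3703.934172·32.060) / -10621.695048 = 46.275798
|P − Q| = √((-39.557287 − 17.770)² + (46.275798 − -11.374)²) = 81.301397

81.301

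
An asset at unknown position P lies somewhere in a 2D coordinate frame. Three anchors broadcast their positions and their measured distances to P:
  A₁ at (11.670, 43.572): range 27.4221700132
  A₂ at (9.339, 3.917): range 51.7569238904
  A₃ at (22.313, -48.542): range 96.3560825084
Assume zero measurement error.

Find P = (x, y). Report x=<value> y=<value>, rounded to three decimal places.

x=38.949 y=46.367

eq1: (x − 11.670)² + (y − 43.572)² = 27.4221700132²
eq2: (x − 9.339)² + (y − 3.917)² = 51.7569238904²
eq3: (x − 22.313)² + (y + 48.542)² = 96.3560825084²
eq2−eq3, eq2−eq1 (x²,y² cancel):
  25.948·x − 104.918·y = -3854.079543
  4.662·x + 79.310·y = 3858.952036
det = 25.948·79.310 − -104.918·4.662 = 2547.063596
x = (-3854.079543·79.310 − -104.918·3858.952036) / 2547.063596 = 38.949354
y = (25.948·3858.952036 − -3854.079543·4.662) / 2547.063596 = 46.367043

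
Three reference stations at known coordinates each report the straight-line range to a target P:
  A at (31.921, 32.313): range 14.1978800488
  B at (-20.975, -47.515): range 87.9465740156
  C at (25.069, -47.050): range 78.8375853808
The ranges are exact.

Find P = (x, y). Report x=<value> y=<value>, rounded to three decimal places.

x=17.750 y=31.447

eq1: (x − 31.921)² + (y − 32.313)² = 14.1978800488²
eq2: (x + 20.975)² + (y + 47.515)² = 87.9465740156²
eq3: (x − 25.069)² + (y + 47.050)² = 78.8375853808²
eq2−eq1, eq2−eq3 (x²,y² cancel):
  105.792·x + 159.656·y = 6898.474443
  92.088·x + 0.930·y = 1663.766423
det = 105.792·0.930 − 159.656·92.088 = -14604.015168
x = (6898.474443·0.930 − 159.656·1663.766423) / -14604.015168 = 17.749551
y = (105.792·1663.766423 − 6898.474443·92.088) / -14604.015168 = 31.447073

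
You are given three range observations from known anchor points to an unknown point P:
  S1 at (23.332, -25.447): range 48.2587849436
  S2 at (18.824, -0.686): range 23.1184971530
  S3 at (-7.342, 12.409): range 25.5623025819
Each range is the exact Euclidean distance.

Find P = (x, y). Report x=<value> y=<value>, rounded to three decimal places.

eq1: (x − 23.332)² + (y + 25.447)² = 48.2587849436²
eq2: (x − 18.824)² + (y + 0.686)² = 23.1184971530²
eq3: (x + 7.342)² + (y − 12.409)² = 25.5623025819²
eq3−eq1, eq3−eq2 (x²,y² cancel):
  61.348·x − 75.712·y = -691.435223
  52.332·x − 26.190·y = 265.891730
det = 61.348·-26.190 − -75.712·52.332 = 2355.456264
x = (-691.435223·-26.190 − -75.712·265.891730) / 2355.456264 = 16.234597
y = (61.348·265.891730 − -691.435223·52.332) / 2355.456264 = 22.287026

x=16.235 y=22.287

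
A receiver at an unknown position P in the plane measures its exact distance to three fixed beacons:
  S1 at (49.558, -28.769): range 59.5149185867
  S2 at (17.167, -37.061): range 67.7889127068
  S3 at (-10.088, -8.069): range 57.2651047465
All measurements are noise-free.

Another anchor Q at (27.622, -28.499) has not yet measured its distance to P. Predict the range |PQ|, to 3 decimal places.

57.478

eq1: (x − 49.558)² + (y + 28.769)² = 59.5149185867²
eq2: (x − 17.167)² + (y + 37.061)² = 67.7889127068²
eq3: (x + 10.088)² + (y + 8.069)² = 57.2651047465²
eq2−eq1, eq2−eq3 (x²,y² cancel):
  64.782·x + 16.584·y = 2668.738267
  -54.510·x + 57.984·y = -185.302641
det = 64.782·57.984 − 16.584·-54.510 = 4660.313328
x = (2668.738267·57.984 − 16.584·-185.302641) / 4660.313328 = 33.864070
y = (64.782·-185.302641 − 2668.738267·-54.510) / 4660.313328 = 28.639415
|P − Q| = √((33.864070 − 27.622)² + (28.639415 − -28.499)²) = 57.478360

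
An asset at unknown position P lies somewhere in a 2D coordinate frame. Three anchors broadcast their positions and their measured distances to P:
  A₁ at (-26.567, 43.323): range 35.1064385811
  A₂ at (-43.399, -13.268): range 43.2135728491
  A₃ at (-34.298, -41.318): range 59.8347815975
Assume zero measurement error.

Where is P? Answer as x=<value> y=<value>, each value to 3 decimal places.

eq1: (x + 26.567)² + (y − 43.323)² = 35.1064385811²
eq2: (x + 43.399)² + (y + 13.268)² = 43.2135728491²
eq3: (x + 34.298)² + (y + 41.318)² = 59.8347815975²
eq1−eq2, eq1−eq3 (x²,y² cancel):
  -33.664·x − 113.182·y = -1158.125642
  -15.462·x − 169.282·y = -2046.896949
det = -33.664·-169.282 − -113.182·-15.462 = 3948.689164
x = (-1158.125642·-169.282 − -113.182·-2046.896949) / 3948.689164 = -9.021238
y = (-33.664·-2046.896949 − -1158.125642·-15.462) / 3948.689164 = 12.915628

x=-9.021 y=12.916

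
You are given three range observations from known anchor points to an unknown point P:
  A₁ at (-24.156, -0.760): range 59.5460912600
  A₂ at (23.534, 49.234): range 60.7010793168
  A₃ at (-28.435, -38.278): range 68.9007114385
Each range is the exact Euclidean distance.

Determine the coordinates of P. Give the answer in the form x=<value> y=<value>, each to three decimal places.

eq1: (x + 24.156)² + (y + 0.760)² = 59.5460912600²
eq2: (x − 23.534)² + (y − 49.234)² = 60.7010793168²
eq3: (x + 28.435)² + (y + 38.278)² = 68.9007114385²
eq3−eq1, eq3−eq2 (x²,y² cancel):
  8.558·x + 75.036·y = -488.093521
  103.938·x + 175.024·y = 1766.768410
det = 8.558·175.024 − 75.036·103.938 = -6301.236376
x = (-488.093521·175.024 − 75.036·1766.768410) / -6301.236376 = 34.596276
y = (8.558·1766.768410 − -488.093521·103.938) / -6301.236376 = -10.450563

x=34.596 y=-10.451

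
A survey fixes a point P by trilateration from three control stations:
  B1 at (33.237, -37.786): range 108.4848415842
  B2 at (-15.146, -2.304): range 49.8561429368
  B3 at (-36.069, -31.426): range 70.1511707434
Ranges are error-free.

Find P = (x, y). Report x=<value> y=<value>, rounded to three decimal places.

eq1: (x − 33.237)² + (y + 37.786)² = 108.4848415842²
eq2: (x + 15.146)² + (y + 2.304)² = 49.8561429368²
eq3: (x + 36.069)² + (y + 31.426)² = 70.1511707434²
eq1−eq3, eq1−eq2 (x²,y² cancel):
  -138.612·x + 12.720·y = 6603.860369
  -96.766·x + 70.964·y = 6985.555632
det = -138.612·70.964 − 12.720·-96.766 = -8605.598448
x = (6603.860369·70.964 − 12.720·6985.555632) / -8605.598448 = -44.131745
y = (-138.612·6985.555632 − 6603.860369·-96.766) / -8605.598448 = 38.260289

x=-44.132 y=38.260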